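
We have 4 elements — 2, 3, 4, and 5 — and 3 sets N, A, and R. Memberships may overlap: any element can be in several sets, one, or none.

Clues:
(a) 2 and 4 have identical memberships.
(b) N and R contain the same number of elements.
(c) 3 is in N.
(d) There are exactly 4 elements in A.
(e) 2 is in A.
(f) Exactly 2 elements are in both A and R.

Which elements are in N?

N = {3, 5}

From (c): 3 ∈ N.
From (e): 2 ∈ A.
(a): 4 matches 2: 4 ∈ A.
(d): only 4 candidates remain for A, so all are in.
Suppose 2 ∈ N: no assignment then satisfies all the clues, so 2 ∉ N.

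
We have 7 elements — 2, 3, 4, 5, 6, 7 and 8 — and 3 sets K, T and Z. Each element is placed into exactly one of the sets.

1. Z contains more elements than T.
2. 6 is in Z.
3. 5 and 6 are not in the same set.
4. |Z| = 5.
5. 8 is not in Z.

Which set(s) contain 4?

From (2): 6 ∈ Z.
From (5): 8 ∉ Z.
(3): 5 ∉ Z.
(4): only 5 candidates remain for Z, so all are in.

4: Z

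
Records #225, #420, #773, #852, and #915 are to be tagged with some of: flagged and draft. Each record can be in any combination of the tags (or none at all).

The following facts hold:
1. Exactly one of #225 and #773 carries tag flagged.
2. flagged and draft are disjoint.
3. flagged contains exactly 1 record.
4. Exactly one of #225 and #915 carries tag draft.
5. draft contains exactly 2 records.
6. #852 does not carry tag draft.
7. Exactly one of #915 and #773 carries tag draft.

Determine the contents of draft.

draft = {#420, #915}

From (6): #852 ∉ draft.
Suppose #225 ∈ draft: no assignment then satisfies all the clues, so #225 ∉ draft.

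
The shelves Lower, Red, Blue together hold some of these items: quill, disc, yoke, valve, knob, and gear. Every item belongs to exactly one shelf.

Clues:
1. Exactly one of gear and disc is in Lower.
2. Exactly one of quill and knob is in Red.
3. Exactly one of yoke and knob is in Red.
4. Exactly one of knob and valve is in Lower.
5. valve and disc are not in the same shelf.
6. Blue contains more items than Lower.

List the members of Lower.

Lower = {gear, valve}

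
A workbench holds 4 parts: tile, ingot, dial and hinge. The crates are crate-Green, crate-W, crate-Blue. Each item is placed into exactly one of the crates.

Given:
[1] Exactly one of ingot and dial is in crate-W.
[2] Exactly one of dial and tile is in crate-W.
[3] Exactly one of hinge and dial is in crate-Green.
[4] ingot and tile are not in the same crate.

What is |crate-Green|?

2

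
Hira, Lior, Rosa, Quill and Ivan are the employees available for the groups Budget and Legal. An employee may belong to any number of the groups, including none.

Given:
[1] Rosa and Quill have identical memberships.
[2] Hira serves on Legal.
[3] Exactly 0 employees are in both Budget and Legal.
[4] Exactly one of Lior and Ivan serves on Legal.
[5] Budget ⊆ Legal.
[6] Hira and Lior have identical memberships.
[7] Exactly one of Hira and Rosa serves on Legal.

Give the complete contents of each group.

Budget = {}; Legal = {Hira, Lior}

From (2): Hira ∈ Legal.
(6): Lior matches Hira: Lior ∈ Legal.
(7) (exactly one): Rosa ∉ Legal.
(1): Quill matches Rosa: Quill ∉ Legal.
(4) (exactly one): Ivan ∉ Legal.
(5) contrapositive: Rosa ∉ Budget.
(5) contrapositive: Quill ∉ Budget.
(5) contrapositive: Ivan ∉ Budget.
Suppose Hira ∈ Budget: no assignment then satisfies all the clues, so Hira ∉ Budget.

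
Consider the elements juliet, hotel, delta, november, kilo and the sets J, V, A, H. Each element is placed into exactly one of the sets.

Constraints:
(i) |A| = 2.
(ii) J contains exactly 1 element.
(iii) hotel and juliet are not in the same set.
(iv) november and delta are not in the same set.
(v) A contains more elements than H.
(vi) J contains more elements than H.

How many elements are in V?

2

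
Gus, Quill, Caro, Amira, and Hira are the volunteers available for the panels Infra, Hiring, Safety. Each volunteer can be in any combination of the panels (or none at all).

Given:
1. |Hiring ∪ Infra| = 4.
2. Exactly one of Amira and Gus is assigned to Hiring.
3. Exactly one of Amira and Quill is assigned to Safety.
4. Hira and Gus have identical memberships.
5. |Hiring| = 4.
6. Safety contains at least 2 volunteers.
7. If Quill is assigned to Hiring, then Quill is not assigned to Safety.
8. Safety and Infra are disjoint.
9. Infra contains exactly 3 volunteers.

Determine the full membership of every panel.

Infra = {Gus, Hira, Quill}; Hiring = {Caro, Gus, Hira, Quill}; Safety = {Amira, Caro}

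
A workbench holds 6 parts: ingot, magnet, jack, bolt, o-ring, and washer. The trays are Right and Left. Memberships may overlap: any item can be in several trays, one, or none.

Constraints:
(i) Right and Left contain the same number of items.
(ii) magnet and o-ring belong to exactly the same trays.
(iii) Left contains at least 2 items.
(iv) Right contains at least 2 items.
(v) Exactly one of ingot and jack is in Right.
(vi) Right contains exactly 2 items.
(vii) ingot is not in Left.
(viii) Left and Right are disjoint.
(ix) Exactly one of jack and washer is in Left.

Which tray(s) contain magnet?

magnet: none

From (vii): ingot ∉ Left.
Suppose magnet ∈ Right: no assignment then satisfies all the clues, so magnet ∉ Right.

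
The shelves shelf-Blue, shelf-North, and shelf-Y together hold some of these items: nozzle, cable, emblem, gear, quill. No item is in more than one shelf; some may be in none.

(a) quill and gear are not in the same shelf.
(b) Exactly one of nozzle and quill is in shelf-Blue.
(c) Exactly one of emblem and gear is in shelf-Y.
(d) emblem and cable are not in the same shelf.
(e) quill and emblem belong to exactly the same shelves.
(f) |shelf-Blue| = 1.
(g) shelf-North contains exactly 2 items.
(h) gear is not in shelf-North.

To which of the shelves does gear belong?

From (h): gear ∉ shelf-North.
Suppose gear ∈ shelf-Blue: no assignment then satisfies all the clues, so gear ∉ shelf-Blue.

gear: shelf-Y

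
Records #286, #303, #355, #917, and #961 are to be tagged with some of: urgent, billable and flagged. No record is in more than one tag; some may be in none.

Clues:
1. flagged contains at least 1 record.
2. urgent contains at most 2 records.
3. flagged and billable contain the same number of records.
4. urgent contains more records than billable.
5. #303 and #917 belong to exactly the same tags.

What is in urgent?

urgent = {#303, #917}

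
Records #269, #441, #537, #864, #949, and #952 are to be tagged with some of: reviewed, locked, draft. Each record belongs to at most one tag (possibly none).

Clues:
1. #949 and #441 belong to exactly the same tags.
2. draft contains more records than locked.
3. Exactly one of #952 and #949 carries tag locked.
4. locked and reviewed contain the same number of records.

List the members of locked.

locked = {#952}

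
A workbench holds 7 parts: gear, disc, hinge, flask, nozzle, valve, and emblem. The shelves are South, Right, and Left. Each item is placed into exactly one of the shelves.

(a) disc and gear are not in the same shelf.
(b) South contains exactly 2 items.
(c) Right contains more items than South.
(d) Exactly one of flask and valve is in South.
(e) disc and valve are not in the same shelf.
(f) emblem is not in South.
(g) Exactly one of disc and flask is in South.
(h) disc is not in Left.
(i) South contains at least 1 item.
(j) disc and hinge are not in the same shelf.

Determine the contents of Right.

Right = {disc, emblem, nozzle}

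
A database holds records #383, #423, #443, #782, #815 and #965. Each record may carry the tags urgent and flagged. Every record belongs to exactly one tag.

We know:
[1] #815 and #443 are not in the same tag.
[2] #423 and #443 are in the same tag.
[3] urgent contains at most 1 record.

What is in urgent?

urgent = {#815}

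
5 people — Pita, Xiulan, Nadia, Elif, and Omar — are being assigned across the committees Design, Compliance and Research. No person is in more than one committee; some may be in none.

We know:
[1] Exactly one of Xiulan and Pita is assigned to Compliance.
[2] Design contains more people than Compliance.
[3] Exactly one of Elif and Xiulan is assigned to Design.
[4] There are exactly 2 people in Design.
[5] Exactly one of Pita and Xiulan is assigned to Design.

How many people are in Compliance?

1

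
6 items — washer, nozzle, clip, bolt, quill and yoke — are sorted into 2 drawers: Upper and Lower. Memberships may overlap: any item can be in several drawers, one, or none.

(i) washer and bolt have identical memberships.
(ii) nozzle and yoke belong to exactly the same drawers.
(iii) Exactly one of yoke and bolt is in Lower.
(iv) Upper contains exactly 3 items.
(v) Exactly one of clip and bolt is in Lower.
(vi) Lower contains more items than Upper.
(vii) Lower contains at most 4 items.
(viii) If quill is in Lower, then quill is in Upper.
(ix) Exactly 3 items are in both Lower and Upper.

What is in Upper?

Upper = {nozzle, quill, yoke}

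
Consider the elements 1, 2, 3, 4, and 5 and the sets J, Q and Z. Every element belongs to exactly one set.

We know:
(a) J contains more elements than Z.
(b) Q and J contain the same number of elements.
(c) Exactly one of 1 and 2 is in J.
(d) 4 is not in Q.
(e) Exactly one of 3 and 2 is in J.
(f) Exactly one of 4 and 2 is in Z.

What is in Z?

Z = {4}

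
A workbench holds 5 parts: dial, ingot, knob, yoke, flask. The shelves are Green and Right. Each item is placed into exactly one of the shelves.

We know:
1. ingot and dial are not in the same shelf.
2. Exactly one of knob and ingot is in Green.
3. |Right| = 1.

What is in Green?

Green = {dial, flask, knob, yoke}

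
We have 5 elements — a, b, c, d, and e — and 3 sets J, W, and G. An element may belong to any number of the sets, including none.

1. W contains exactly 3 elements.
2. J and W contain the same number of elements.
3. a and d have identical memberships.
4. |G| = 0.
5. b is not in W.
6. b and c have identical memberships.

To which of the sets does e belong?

From (5): b ∉ W.
(4): G already has 0, so the rest are out.
(6): c matches b: c ∉ W.
(1): only 3 candidates remain for W, so all are in.
Suppose e ∉ J: no assignment then satisfies all the clues, so e ∈ J.

e: J, W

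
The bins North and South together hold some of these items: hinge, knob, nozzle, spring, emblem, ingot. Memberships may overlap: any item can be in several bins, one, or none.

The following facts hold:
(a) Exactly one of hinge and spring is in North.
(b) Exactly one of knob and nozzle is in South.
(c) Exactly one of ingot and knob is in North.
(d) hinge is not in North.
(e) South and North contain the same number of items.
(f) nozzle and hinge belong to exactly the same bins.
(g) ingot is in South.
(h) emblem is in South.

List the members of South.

South = {emblem, ingot, knob}

From (d): hinge ∉ North.
From (g): ingot ∈ South.
From (h): emblem ∈ South.
(a) (exactly one): spring ∈ North.
(f): nozzle matches hinge: nozzle ∉ North.
Suppose hinge ∈ South: no assignment then satisfies all the clues, so hinge ∉ South.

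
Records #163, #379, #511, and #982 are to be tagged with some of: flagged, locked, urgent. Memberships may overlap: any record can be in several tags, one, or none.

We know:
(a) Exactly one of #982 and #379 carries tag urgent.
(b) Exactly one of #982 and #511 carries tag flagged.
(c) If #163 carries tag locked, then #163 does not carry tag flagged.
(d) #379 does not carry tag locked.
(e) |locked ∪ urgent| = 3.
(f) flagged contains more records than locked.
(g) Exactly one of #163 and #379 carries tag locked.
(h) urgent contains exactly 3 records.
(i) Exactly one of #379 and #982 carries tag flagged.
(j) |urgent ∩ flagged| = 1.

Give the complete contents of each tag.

flagged = {#379, #511}; locked = {#163}; urgent = {#163, #511, #982}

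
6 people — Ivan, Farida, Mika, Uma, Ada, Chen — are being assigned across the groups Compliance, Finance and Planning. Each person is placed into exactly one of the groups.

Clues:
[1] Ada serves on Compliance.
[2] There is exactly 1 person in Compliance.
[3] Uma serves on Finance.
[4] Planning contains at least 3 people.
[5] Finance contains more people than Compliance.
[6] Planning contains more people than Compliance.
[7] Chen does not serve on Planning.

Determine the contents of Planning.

From (1): Ada ∈ Compliance.
From (3): Uma ∈ Finance.
From (7): Chen ∉ Planning.
(2): Compliance already has 1, so the rest are out.
(4): only 3 candidates remain for Planning, so all are in.
Only one group left: Chen ∈ Finance.

Planning = {Farida, Ivan, Mika}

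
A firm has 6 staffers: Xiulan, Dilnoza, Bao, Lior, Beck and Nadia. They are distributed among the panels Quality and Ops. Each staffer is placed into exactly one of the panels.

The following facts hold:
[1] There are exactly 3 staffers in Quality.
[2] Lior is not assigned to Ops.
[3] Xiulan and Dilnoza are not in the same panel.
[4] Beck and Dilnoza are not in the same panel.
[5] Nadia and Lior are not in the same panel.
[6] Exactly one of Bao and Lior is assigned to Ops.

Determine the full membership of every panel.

Quality = {Beck, Lior, Xiulan}; Ops = {Bao, Dilnoza, Nadia}

From (2): Lior ∉ Ops.
(6) (exactly one): Bao ∈ Ops.
Only one panel left: Lior ∈ Quality.
(5): Nadia ∉ Quality.
Only one panel left: Nadia ∈ Ops.
Suppose Xiulan ∉ Quality: no assignment then satisfies all the clues, so Xiulan ∈ Quality.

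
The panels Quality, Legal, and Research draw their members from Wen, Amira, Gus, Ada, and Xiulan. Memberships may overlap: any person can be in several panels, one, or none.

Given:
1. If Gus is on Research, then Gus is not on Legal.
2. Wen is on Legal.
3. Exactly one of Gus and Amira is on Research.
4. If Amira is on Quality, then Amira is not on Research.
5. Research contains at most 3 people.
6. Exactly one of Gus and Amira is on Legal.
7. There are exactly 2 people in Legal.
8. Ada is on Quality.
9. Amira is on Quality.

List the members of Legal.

Legal = {Amira, Wen}

From (2): Wen ∈ Legal.
From (8): Ada ∈ Quality.
From (9): Amira ∈ Quality.
(4): Amira ∉ Research.
(3) (exactly one): Gus ∈ Research.
(1): Gus ∉ Legal.
(6) (exactly one): Amira ∈ Legal.
(7): Legal already has 2, so the rest are out.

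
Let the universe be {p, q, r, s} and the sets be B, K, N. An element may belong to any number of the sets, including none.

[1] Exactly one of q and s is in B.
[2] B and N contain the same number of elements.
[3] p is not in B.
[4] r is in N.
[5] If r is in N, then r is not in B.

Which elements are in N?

N = {r}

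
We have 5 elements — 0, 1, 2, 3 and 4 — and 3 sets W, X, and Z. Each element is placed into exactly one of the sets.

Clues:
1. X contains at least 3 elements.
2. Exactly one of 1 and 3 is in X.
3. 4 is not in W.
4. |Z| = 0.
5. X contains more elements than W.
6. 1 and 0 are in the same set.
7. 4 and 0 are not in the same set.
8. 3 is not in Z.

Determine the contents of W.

From (3): 4 ∉ W.
From (8): 3 ∉ Z.
(4): Z already has 0, so the rest are out.
Only one set left: 4 ∈ X.
(7): 0 ∉ X.
Only one set left: 0 ∈ W.
(6): 1 matches 0: 1 ∈ W.
(1): only 3 candidates remain for X, so all are in.

W = {0, 1}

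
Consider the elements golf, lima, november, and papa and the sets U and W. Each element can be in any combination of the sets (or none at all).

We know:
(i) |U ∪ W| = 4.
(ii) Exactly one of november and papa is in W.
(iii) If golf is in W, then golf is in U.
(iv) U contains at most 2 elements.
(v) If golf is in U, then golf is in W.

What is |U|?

2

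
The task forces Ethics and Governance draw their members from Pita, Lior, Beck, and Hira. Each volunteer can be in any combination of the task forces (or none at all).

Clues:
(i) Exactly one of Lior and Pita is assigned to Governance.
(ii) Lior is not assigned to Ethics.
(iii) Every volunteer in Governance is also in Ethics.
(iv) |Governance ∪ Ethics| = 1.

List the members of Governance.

Governance = {Pita}

From (ii): Lior ∉ Ethics.
(iii) contrapositive: Lior ∉ Governance.
(i) (exactly one): Pita ∈ Governance.
(iii) with Pita ∈ Governance: Pita ∈ Ethics.
Suppose Beck ∈ Governance: no assignment then satisfies all the clues, so Beck ∉ Governance.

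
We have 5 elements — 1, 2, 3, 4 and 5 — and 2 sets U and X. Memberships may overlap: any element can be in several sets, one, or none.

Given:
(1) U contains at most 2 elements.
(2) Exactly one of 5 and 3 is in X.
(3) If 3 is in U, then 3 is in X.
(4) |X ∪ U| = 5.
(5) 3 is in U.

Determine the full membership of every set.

From (5): 3 ∈ U.
(3): 3 ∈ X.
(2) (exactly one): 5 ∉ X.
Suppose 1 ∈ U: no assignment then satisfies all the clues, so 1 ∉ U.

U = {3, 5}; X = {1, 2, 3, 4}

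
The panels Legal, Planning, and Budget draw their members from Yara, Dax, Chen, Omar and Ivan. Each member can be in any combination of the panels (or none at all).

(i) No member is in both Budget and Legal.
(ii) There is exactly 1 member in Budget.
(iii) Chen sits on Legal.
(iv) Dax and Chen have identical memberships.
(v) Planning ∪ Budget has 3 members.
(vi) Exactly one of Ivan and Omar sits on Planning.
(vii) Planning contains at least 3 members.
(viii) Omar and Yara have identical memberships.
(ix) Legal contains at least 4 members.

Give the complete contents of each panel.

Legal = {Chen, Dax, Omar, Yara}; Planning = {Chen, Dax, Ivan}; Budget = {Ivan}

From (iii): Chen ∈ Legal.
(i) (disjoint): Chen ∉ Budget.
(iv): Dax matches Chen: Dax ∈ Legal.
(iv): Dax matches Chen: Dax ∉ Budget.
Suppose Yara ∉ Legal: no assignment then satisfies all the clues, so Yara ∈ Legal.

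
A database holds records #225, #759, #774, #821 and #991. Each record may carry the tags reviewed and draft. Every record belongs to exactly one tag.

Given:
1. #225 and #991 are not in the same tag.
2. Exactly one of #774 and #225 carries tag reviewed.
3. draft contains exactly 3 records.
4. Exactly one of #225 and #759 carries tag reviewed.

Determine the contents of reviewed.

reviewed = {#225, #821}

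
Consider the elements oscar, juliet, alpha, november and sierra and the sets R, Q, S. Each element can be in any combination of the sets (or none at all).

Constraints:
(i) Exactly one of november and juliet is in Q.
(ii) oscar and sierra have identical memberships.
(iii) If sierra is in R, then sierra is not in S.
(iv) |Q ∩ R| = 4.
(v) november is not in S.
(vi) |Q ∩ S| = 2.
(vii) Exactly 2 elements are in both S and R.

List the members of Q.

Q = {alpha, juliet, oscar, sierra}

From (v): november ∉ S.
Suppose oscar ∉ Q: no assignment then satisfies all the clues, so oscar ∈ Q.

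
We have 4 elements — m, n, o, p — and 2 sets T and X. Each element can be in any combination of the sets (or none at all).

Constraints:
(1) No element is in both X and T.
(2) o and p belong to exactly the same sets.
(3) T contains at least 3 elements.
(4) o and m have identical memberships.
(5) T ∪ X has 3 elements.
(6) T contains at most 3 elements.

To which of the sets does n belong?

n: none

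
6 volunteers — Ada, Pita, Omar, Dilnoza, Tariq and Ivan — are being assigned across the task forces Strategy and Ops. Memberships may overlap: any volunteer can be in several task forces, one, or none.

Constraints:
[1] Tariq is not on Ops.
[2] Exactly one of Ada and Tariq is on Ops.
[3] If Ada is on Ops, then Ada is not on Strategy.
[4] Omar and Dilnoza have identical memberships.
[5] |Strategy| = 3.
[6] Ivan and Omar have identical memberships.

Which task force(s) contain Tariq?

From (1): Tariq ∉ Ops.
(2) (exactly one): Ada ∈ Ops.
(3): Ada ∉ Strategy.
Suppose Tariq ∈ Strategy: no assignment then satisfies all the clues, so Tariq ∉ Strategy.

Tariq: none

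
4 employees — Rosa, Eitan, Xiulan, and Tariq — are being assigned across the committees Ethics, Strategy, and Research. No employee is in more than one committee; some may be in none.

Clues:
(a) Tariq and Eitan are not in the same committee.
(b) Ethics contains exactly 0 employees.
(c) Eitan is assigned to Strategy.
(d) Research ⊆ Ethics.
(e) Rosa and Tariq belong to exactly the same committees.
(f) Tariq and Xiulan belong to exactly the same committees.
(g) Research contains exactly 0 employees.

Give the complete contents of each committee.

Ethics = {}; Strategy = {Eitan}; Research = {}

From (c): Eitan ∈ Strategy.
(a): Tariq ∉ Strategy.
(b): Ethics already has 0, so the rest are out.
(d) contrapositive: Rosa ∉ Research.
(d) contrapositive: Xiulan ∉ Research.
(d) contrapositive: Tariq ∉ Research.
(e): Rosa matches Tariq: Rosa ∉ Strategy.
(f): Xiulan matches Tariq: Xiulan ∉ Strategy.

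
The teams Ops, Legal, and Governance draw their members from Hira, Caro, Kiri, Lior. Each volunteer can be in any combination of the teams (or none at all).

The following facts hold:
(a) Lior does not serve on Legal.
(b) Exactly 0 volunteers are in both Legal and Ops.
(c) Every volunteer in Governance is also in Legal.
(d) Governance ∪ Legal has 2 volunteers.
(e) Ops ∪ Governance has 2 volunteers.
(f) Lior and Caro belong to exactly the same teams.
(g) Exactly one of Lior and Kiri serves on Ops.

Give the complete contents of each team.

Ops = {Caro, Lior}; Legal = {Hira, Kiri}; Governance = {}

From (a): Lior ∉ Legal.
(c) contrapositive: Lior ∉ Governance.
(f): Caro matches Lior: Caro ∉ Legal.
(f): Caro matches Lior: Caro ∉ Governance.
Suppose Hira ∈ Ops: no assignment then satisfies all the clues, so Hira ∉ Ops.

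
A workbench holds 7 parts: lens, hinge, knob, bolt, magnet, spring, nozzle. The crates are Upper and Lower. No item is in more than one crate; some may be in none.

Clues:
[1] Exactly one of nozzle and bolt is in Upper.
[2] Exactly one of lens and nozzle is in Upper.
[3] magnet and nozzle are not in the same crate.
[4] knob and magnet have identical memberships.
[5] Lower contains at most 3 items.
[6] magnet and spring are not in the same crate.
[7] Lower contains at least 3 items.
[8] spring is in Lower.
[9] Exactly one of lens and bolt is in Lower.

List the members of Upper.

Upper = {nozzle}

From (8): spring ∈ Lower.
(6): magnet ∉ Lower.
(4): knob matches magnet: knob ∉ Lower.
Suppose lens ∈ Upper: no assignment then satisfies all the clues, so lens ∉ Upper.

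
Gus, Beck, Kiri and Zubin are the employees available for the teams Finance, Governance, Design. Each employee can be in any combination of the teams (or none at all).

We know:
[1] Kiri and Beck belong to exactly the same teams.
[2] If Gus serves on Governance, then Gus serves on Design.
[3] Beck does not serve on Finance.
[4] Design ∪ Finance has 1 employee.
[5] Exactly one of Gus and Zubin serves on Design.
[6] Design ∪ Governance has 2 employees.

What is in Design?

Design = {Gus}

From (3): Beck ∉ Finance.
(1): Kiri matches Beck: Kiri ∉ Finance.
Suppose Gus ∉ Design: no assignment then satisfies all the clues, so Gus ∈ Design.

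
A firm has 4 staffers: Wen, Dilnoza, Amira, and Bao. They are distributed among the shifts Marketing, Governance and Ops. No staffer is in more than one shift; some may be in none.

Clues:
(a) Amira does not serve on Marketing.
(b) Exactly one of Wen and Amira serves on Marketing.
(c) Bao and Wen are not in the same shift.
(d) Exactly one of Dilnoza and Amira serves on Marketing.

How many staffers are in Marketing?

2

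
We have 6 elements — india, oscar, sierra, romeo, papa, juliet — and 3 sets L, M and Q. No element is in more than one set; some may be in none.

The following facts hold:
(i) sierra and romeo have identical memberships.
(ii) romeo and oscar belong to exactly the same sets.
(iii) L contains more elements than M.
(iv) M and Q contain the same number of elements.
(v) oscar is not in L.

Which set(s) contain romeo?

romeo: none

From (v): oscar ∉ L.
(ii): romeo matches oscar: romeo ∉ L.
(i): sierra matches romeo: sierra ∉ L.
Suppose romeo ∈ M: no assignment then satisfies all the clues, so romeo ∉ M.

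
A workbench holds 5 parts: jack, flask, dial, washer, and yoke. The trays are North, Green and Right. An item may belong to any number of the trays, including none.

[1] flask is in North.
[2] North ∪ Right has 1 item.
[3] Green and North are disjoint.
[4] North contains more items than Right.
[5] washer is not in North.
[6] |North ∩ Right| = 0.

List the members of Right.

Right = {}

From (1): flask ∈ North.
From (5): washer ∉ North.
(3) (disjoint): flask ∉ Green.
Suppose jack ∈ Right: no assignment then satisfies all the clues, so jack ∉ Right.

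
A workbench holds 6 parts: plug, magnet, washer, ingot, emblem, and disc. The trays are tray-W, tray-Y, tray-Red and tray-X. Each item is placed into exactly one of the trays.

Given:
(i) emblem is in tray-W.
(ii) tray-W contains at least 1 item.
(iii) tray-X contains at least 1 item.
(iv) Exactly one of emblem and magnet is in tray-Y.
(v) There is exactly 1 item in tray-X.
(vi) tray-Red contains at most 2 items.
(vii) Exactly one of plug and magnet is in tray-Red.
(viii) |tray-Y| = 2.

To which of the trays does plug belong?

plug: tray-Red

From (i): emblem ∈ tray-W.
(iv) (exactly one): magnet ∈ tray-Y.
(vii) (exactly one): plug ∈ tray-Red.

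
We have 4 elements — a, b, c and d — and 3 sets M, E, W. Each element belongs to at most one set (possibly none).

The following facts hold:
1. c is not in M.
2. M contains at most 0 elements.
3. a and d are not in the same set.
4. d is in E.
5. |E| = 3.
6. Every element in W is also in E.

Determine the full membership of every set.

M = {}; E = {b, c, d}; W = {}

From (1): c ∉ M.
From (4): d ∈ E.
(2): M already has 0, so the rest are out.
(3): a ∉ E.
(5): only 3 candidates remain for E, so all are in.
(6) contrapositive: a ∉ W.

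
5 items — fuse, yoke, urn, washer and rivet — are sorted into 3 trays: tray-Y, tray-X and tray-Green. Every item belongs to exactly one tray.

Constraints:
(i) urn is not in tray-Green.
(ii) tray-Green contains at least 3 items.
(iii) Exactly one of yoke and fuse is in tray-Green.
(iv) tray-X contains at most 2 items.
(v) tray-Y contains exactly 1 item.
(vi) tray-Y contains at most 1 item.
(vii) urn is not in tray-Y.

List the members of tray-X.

tray-X = {urn}

From (i): urn ∉ tray-Green.
From (vii): urn ∉ tray-Y.
Only one tray left: urn ∈ tray-X.
Suppose fuse ∈ tray-X: no assignment then satisfies all the clues, so fuse ∉ tray-X.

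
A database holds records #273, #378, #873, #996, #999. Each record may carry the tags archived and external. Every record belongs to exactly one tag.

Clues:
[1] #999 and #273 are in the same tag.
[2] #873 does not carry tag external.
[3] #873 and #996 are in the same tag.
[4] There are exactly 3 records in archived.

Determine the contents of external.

external = {#273, #999}

From (2): #873 ∉ external.
(3): #996 matches #873: #996 ∉ external.
Only one tag left: #873 ∈ archived.
Only one tag left: #996 ∈ archived.
Suppose #273 ∉ external: no assignment then satisfies all the clues, so #273 ∈ external.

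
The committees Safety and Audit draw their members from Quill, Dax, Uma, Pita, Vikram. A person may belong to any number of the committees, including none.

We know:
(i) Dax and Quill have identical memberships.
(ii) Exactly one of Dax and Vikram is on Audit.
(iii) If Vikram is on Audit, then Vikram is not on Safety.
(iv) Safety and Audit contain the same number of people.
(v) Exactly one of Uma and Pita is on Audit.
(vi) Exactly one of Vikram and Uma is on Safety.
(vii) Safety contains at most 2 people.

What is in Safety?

Safety = {Pita, Uma}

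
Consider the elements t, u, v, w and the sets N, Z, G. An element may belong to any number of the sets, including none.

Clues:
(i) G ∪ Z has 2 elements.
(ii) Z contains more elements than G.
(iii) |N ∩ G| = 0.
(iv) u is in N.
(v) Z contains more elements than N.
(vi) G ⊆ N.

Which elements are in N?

N = {u}

From (iv): u ∈ N.
Suppose t ∈ N: no assignment then satisfies all the clues, so t ∉ N.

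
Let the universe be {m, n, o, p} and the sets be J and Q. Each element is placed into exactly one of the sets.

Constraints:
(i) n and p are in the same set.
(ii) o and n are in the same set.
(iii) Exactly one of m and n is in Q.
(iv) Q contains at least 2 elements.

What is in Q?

Q = {n, o, p}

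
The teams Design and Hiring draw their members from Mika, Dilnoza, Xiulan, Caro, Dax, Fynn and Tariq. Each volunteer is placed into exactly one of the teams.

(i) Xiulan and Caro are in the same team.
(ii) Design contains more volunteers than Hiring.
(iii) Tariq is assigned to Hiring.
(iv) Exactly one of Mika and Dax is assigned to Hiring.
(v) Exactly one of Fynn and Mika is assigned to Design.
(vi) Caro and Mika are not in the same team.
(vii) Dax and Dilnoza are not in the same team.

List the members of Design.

Design = {Caro, Dax, Fynn, Xiulan}

From (iii): Tariq ∈ Hiring.
Suppose Mika ∈ Design: no assignment then satisfies all the clues, so Mika ∉ Design.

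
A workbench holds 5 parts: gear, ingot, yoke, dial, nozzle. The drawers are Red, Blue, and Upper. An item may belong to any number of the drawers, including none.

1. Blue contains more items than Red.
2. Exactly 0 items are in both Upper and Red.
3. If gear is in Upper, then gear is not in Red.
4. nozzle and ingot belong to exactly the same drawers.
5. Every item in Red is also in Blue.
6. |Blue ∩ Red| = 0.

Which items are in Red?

Red = {}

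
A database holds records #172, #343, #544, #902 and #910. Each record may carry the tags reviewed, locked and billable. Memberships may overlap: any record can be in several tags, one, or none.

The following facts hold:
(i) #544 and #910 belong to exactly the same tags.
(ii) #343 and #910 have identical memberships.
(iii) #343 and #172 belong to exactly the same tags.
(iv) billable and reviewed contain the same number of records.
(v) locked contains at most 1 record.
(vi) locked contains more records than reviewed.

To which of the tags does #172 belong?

#172: none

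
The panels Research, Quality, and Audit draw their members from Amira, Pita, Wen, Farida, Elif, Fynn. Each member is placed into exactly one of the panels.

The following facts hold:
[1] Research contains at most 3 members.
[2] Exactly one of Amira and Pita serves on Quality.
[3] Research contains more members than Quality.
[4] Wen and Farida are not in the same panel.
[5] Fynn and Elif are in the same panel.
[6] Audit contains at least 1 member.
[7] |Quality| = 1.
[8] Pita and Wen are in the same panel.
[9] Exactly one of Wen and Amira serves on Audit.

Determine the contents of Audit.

Audit = {Pita, Wen}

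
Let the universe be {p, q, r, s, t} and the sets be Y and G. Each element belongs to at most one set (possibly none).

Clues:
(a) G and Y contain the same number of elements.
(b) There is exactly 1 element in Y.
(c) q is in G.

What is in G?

G = {q}

From (c): q ∈ G.
Suppose p ∈ G: no assignment then satisfies all the clues, so p ∉ G.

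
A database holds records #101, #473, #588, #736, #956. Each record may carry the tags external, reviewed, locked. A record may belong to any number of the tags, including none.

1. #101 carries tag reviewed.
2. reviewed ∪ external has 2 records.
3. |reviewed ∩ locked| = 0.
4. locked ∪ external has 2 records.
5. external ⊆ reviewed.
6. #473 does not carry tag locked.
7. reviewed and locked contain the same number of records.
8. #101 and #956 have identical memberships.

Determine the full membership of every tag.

external = {}; reviewed = {#101, #956}; locked = {#588, #736}

From (1): #101 ∈ reviewed.
From (6): #473 ∉ locked.
(8): #956 matches #101: #956 ∈ reviewed.
Suppose #101 ∈ external: no assignment then satisfies all the clues, so #101 ∉ external.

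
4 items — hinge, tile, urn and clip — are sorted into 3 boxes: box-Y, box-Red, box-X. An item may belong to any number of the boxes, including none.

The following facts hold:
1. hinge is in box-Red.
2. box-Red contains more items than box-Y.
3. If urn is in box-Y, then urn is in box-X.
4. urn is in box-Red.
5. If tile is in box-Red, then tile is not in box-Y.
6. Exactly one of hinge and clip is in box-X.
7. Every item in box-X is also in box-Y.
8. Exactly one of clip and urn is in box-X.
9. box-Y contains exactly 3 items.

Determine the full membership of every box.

box-Y = {clip, hinge, urn}; box-Red = {clip, hinge, tile, urn}; box-X = {hinge, urn}

From (1): hinge ∈ box-Red.
From (4): urn ∈ box-Red.
Suppose hinge ∉ box-Y: no assignment then satisfies all the clues, so hinge ∈ box-Y.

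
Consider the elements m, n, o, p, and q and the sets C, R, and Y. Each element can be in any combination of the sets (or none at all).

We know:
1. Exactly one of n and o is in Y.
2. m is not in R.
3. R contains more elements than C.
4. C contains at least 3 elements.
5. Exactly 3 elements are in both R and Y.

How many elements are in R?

From (2): m ∉ R.
Suppose n ∉ R: no assignment then satisfies all the clues, so n ∈ R.

4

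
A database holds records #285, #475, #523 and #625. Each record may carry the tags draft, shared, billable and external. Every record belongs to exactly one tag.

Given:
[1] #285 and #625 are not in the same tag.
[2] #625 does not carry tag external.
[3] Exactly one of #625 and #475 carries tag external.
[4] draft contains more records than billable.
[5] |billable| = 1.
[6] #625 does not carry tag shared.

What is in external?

From (2): #625 ∉ external.
From (6): #625 ∉ shared.
(3) (exactly one): #475 ∈ external.
Suppose #285 ∈ external: no assignment then satisfies all the clues, so #285 ∉ external.

external = {#475}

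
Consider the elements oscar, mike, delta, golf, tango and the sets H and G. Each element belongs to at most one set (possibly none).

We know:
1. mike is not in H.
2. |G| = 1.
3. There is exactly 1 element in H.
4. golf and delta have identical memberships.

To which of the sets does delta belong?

delta: none

From (1): mike ∉ H.
Suppose delta ∈ H: no assignment then satisfies all the clues, so delta ∉ H.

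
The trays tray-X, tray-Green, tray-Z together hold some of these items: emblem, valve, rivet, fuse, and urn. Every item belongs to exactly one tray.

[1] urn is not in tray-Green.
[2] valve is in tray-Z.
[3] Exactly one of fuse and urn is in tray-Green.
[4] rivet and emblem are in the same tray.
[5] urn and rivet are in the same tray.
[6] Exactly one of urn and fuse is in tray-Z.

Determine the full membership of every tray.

tray-X = {}; tray-Green = {fuse}; tray-Z = {emblem, rivet, urn, valve}

From (1): urn ∉ tray-Green.
From (2): valve ∈ tray-Z.
(3) (exactly one): fuse ∈ tray-Green.
(5): rivet matches urn: rivet ∉ tray-Green.
(6) (exactly one): urn ∈ tray-Z.
(4): emblem matches rivet: emblem ∉ tray-Green.
(5): rivet matches urn: rivet ∉ tray-X.
(5): rivet matches urn: rivet ∈ tray-Z.
(4): emblem matches rivet: emblem ∉ tray-X.
(4): emblem matches rivet: emblem ∈ tray-Z.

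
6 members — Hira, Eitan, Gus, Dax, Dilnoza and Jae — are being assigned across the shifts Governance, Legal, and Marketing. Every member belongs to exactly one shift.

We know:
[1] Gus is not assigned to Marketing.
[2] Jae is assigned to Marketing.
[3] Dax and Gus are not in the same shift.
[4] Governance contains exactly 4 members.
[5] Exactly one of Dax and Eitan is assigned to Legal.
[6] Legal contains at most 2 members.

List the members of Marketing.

Marketing = {Jae}

From (1): Gus ∉ Marketing.
From (2): Jae ∈ Marketing.
Suppose Hira ∈ Marketing: no assignment then satisfies all the clues, so Hira ∉ Marketing.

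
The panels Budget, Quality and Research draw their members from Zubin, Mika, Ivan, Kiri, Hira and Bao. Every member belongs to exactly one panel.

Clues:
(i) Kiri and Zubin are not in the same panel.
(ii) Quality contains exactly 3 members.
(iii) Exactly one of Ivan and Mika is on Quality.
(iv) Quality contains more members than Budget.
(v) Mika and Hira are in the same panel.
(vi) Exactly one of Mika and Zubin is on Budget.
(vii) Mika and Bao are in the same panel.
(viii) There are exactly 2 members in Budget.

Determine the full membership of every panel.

Budget = {Ivan, Zubin}; Quality = {Bao, Hira, Mika}; Research = {Kiri}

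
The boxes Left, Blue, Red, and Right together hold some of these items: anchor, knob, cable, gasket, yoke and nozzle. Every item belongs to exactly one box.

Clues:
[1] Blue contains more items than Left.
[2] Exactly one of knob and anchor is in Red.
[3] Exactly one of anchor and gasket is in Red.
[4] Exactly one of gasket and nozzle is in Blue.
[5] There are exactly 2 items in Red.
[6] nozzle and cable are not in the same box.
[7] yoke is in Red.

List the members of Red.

Red = {anchor, yoke}

From (7): yoke ∈ Red.
Suppose anchor ∉ Red: no assignment then satisfies all the clues, so anchor ∈ Red.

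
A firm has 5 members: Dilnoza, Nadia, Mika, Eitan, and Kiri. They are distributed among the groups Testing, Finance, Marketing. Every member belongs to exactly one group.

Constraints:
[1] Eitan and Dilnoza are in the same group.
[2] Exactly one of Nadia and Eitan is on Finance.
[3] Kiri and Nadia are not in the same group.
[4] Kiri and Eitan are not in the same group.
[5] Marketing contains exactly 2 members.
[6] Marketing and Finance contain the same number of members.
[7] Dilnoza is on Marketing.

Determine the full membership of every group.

Testing = {Kiri}; Finance = {Mika, Nadia}; Marketing = {Dilnoza, Eitan}

From (7): Dilnoza ∈ Marketing.
(1): Eitan matches Dilnoza: Eitan ∉ Testing.
(1): Eitan matches Dilnoza: Eitan ∉ Finance.
(1): Eitan matches Dilnoza: Eitan ∈ Marketing.
(2) (exactly one): Nadia ∈ Finance.
(3): Kiri ∉ Finance.
(4): Kiri ∉ Marketing.
(5): Marketing already has 2, so the rest are out.
Only one group left: Kiri ∈ Testing.
Suppose Mika ∈ Testing: no assignment then satisfies all the clues, so Mika ∉ Testing.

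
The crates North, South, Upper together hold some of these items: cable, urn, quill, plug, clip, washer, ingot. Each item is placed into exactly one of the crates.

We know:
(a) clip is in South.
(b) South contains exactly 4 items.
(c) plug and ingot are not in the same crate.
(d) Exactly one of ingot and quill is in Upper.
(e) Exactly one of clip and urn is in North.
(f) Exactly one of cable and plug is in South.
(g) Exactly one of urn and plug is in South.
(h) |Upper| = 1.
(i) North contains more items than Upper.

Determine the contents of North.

From (a): clip ∈ South.
(e) (exactly one): urn ∈ North.
(g) (exactly one): plug ∈ South.
(c): ingot ∉ South.
(f) (exactly one): cable ∉ South.
(b): only 4 candidates remain for South, so all are in.
(d) (exactly one): ingot ∈ Upper.
(h): Upper already has 1, so the rest are out.
Only one crate left: cable ∈ North.

North = {cable, urn}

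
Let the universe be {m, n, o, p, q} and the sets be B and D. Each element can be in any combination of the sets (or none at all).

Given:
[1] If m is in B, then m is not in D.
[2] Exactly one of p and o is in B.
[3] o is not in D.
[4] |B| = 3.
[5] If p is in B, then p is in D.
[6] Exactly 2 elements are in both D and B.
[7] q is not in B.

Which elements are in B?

B = {m, n, p}

From (3): o ∉ D.
From (7): q ∉ B.
Suppose m ∉ B: no assignment then satisfies all the clues, so m ∈ B.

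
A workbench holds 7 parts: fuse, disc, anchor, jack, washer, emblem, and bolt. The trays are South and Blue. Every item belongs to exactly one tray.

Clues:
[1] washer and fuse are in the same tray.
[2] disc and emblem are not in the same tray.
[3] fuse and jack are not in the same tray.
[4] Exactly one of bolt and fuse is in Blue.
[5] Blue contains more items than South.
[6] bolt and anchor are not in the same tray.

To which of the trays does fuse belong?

fuse: Blue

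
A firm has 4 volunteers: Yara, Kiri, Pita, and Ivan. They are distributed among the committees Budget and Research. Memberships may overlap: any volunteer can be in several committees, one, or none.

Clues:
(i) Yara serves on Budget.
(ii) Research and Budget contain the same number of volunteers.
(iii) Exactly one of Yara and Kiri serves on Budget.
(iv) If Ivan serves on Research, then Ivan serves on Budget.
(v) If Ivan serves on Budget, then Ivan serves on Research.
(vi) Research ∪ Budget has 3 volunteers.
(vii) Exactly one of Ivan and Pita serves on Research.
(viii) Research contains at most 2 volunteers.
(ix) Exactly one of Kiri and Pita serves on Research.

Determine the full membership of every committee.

Budget = {Ivan, Yara}; Research = {Ivan, Kiri}

From (i): Yara ∈ Budget.
(iii) (exactly one): Kiri ∉ Budget.
Suppose Yara ∈ Research: no assignment then satisfies all the clues, so Yara ∉ Research.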